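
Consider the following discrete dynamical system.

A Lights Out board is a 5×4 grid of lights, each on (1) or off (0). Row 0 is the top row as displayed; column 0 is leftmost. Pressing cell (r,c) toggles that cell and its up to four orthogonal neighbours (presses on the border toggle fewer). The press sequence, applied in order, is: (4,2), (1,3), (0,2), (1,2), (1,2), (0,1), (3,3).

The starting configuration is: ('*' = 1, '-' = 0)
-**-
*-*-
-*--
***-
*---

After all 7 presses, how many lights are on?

15

0) -**-
*-*-
-*--
***-
*---
1) -**-
*-*-
-*--
**--
****
2) -***
*--*
-*-*
**--
****
3) ----
*-**
-*-*
**--
****
4) --*-
**--
-***
**--
****
5) ----
*-**
-*-*
**--
****
6) ***-
****
-*-*
**--
****
7) ***-
****
-*--
****
***-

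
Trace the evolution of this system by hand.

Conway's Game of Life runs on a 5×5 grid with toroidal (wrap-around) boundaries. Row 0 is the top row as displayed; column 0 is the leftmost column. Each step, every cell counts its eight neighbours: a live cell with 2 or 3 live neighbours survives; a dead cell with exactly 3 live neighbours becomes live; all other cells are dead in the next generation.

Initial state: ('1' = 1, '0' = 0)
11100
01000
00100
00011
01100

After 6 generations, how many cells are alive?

t=0: 11100
01000
00100
00011
01100
t=1: 10000
10000
00110
01010
00001
t=2: 10001
01001
01111
00011
10001
t=3: 01010
01000
01000
01000
00000
t=4: 00100
11000
11100
00000
00100
t=5: 00100
10000
10100
00100
00000
t=6: 00000
00000
00000
01000
00000

1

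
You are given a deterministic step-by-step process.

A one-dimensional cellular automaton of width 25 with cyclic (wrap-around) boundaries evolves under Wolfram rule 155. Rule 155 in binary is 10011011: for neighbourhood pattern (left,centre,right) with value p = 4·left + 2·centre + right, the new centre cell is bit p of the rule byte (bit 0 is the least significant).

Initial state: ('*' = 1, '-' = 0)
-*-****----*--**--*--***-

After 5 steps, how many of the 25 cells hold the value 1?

k=0  -*-****----*--**--*--***-
k=1  *--***-****-***-**-****-*
k=2  -****--***--**--*--***--*
k=3  -***-****-***-**-****-**-
k=4  ***--***--**--*--***--*-*
k=5  **-****-***-**-****-**--*

18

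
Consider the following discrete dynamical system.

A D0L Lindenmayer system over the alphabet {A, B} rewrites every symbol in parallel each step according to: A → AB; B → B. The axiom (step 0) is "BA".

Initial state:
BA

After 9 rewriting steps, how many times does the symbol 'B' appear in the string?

gen 0: BA
gen 1: BAB
gen 2: BABB
gen 3: BABBB
gen 4: BABBBB
gen 5: BABBBBB
gen 6: BABBBBBB
gen 7: BABBBBBBB
gen 8: BABBBBBBBB
gen 9: BABBBBBBBBB

10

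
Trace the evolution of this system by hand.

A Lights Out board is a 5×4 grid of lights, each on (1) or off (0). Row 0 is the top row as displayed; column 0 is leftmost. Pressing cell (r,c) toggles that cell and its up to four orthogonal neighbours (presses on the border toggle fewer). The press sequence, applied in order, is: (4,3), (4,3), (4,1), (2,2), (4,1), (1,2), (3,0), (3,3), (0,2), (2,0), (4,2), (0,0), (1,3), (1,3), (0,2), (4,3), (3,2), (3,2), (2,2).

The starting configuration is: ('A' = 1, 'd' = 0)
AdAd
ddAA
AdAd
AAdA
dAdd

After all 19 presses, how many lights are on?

9

[0] AdAd
ddAA
AdAd
AAdA
dAdd
[1] AdAd
ddAA
AdAd
AAdd
dAAA
[2] AdAd
ddAA
AdAd
AAdA
dAdd
[3] AdAd
ddAA
AdAd
AddA
AdAd
[4] AdAd
dddA
AAdA
AdAA
AdAd
[5] AdAd
dddA
AAdA
AAAA
dAdd
[6] Addd
dAAd
AAAA
AAAA
dAdd
[7] Addd
dAAd
dAAA
ddAA
AAdd
[8] Addd
dAAd
dAAd
dddd
AAdA
[9] AAAA
dAdd
dAAd
dddd
AAdA
[10] AAAA
AAdd
AdAd
Addd
AAdA
[11] AAAA
AAdd
AdAd
AdAd
AdAd
[12] ddAA
dAdd
AdAd
AdAd
AdAd
[13] ddAd
dAAA
AdAA
AdAd
AdAd
[14] ddAA
dAdd
AdAd
AdAd
AdAd
[15] dAdd
dAAd
AdAd
AdAd
AdAd
[16] dAdd
dAAd
AdAd
AdAA
AddA
[17] dAdd
dAAd
Addd
AAdd
AdAA
[18] dAdd
dAAd
AdAd
AdAA
AddA
[19] dAdd
dAdd
AAdA
AddA
AddA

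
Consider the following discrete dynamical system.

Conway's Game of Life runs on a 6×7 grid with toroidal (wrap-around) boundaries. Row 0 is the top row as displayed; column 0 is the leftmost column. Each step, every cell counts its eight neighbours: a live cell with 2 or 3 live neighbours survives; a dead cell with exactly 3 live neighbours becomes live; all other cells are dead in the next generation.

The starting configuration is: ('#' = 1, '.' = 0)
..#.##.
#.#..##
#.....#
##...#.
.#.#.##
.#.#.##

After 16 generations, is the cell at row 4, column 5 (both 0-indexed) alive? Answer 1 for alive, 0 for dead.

[0] ..#.##.
#.#..##
#.....#
##...#.
.#.#.##
.#.#.##
[1] ..#....
#..##..
.......
.##.##.
.#.....
.#.#...
[2] .##.#..
...#...
.##..#.
.##....
##.##..
.#.....
[3] .###...
...##..
.#.#...
....#..
#..#...
....#..
[4] ..#....
.#..#..
..##...
..###..
...##..
.#..#..
[5] .###...
.#.....
.#.....
.......
.....#.
..#.#..
[6] .#.#...
##.....
.......
.......
.......
.##.#..
[7] ...#...
###....
.......
.......
.......
.###...
[8] #..#...
.##....
.#.....
.......
..#....
..##...
[9] ...#...
###....
.##....
.......
..##...
.###...
[10] #..#...
#..#...
#.#....
.#.#...
.#.#...
.#..#..
[11] #####..
#.##..#
#.##...
##.#...
##.##..
##.##..
[12] .....#.
......#
....#..
......#
......#
.....##
[13] .....#.
.....#.
.....#.
.....#.
#.....#
.....##
[14] ....##.
....###
....###
.....#.
#......
#....#.
[15] .......
...#...
.......
....##.
.......
....##.
[16] ....#..
.......
....#..
.......
.......
.......

0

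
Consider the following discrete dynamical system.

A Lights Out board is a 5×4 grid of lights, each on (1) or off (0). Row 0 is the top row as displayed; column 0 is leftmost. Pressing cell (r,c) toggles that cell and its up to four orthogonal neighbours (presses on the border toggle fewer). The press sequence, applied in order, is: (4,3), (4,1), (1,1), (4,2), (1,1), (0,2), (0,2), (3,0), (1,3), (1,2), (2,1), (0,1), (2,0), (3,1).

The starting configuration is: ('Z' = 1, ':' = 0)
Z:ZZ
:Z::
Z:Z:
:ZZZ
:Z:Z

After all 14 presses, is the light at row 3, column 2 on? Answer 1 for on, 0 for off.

1

t=0: Z:ZZ
:Z::
Z:Z:
:ZZZ
:Z:Z
t=1: Z:ZZ
:Z::
Z:Z:
:ZZ:
:ZZ:
t=2: Z:ZZ
:Z::
Z:Z:
::Z:
Z:::
t=3: ZZZZ
Z:Z:
ZZZ:
::Z:
Z:::
t=4: ZZZZ
Z:Z:
ZZZ:
::::
ZZZZ
t=5: Z:ZZ
:Z::
Z:Z:
::::
ZZZZ
t=6: ZZ::
:ZZ:
Z:Z:
::::
ZZZZ
t=7: Z:ZZ
:Z::
Z:Z:
::::
ZZZZ
t=8: Z:ZZ
:Z::
::Z:
ZZ::
:ZZZ
t=9: Z:Z:
:ZZZ
::ZZ
ZZ::
:ZZZ
t=10: Z:::
::::
:::Z
ZZ::
:ZZZ
t=11: Z:::
:Z::
ZZZZ
Z:::
:ZZZ
t=12: :ZZ:
::::
ZZZZ
Z:::
:ZZZ
t=13: :ZZ:
Z:::
::ZZ
::::
:ZZZ
t=14: :ZZ:
Z:::
:ZZZ
ZZZ:
::ZZ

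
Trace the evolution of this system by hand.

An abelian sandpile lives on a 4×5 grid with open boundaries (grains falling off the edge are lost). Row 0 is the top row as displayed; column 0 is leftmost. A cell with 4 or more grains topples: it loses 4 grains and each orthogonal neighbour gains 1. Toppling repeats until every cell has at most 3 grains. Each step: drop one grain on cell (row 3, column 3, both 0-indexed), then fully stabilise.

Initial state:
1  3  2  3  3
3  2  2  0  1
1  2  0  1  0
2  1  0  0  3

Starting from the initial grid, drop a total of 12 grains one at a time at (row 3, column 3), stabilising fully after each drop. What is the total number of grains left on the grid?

gen 0: 1  3  2  3  3
3  2  2  0  1
1  2  0  1  0
2  1  0  0  3
gen 1: 1  3  2  3  3
3  2  2  0  1
1  2  0  1  0
2  1  0  1  3
gen 2: 1  3  2  3  3
3  2  2  0  1
1  2  0  1  0
2  1  0  2  3
gen 3: 1  3  2  3  3
3  2  2  0  1
1  2  0  1  0
2  1  0  3  3
gen 4: 1  3  2  3  3
3  2  2  0  1
1  2  0  2  1
2  1  1  1  0
gen 5: 1  3  2  3  3
3  2  2  0  1
1  2  0  2  1
2  1  1  2  0
gen 6: 1  3  2  3  3
3  2  2  0  1
1  2  0  2  1
2  1  1  3  0
gen 7: 1  3  2  3  3
3  2  2  0  1
1  2  0  3  1
2  1  2  0  1
gen 8: 1  3  2  3  3
3  2  2  0  1
1  2  0  3  1
2  1  2  1  1
gen 9: 1  3  2  3  3
3  2  2  0  1
1  2  0  3  1
2  1  2  2  1
gen 10: 1  3  2  3  3
3  2  2  0  1
1  2  0  3  1
2  1  2  3  1
gen 11: 1  3  2  3  3
3  2  2  1  1
1  2  1  0  2
2  1  3  1  2
gen 12: 1  3  2  3  3
3  2  2  1  1
1  2  1  0  2
2  1  3  2  2

37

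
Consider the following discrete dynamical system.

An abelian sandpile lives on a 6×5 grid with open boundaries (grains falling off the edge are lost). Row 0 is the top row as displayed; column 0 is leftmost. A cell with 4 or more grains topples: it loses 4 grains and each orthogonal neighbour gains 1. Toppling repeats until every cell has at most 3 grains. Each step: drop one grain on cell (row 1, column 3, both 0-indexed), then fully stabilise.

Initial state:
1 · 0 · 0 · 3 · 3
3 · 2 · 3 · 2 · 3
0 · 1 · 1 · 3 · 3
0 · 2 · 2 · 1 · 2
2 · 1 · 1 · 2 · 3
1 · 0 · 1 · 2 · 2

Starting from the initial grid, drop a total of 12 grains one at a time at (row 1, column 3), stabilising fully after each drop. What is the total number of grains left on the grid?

0) 1 · 0 · 0 · 3 · 3
3 · 2 · 3 · 2 · 3
0 · 1 · 1 · 3 · 3
0 · 2 · 2 · 1 · 2
2 · 1 · 1 · 2 · 3
1 · 0 · 1 · 2 · 2
1) 1 · 0 · 0 · 3 · 3
3 · 2 · 3 · 3 · 3
0 · 1 · 1 · 3 · 3
0 · 2 · 2 · 1 · 2
2 · 1 · 1 · 2 · 3
1 · 0 · 1 · 2 · 2
2) 1 · 0 · 2 · 2 · 1
3 · 3 · 1 · 0 · 3
0 · 1 · 3 · 2 · 1
0 · 2 · 2 · 2 · 3
2 · 1 · 1 · 2 · 3
1 · 0 · 1 · 2 · 2
3) 1 · 0 · 2 · 2 · 1
3 · 3 · 1 · 1 · 3
0 · 1 · 3 · 2 · 1
0 · 2 · 2 · 2 · 3
2 · 1 · 1 · 2 · 3
1 · 0 · 1 · 2 · 2
4) 1 · 0 · 2 · 2 · 1
3 · 3 · 1 · 2 · 3
0 · 1 · 3 · 2 · 1
0 · 2 · 2 · 2 · 3
2 · 1 · 1 · 2 · 3
1 · 0 · 1 · 2 · 2
5) 1 · 0 · 2 · 2 · 1
3 · 3 · 1 · 3 · 3
0 · 1 · 3 · 2 · 1
0 · 2 · 2 · 2 · 3
2 · 1 · 1 · 2 · 3
1 · 0 · 1 · 2 · 2
6) 1 · 0 · 2 · 3 · 2
3 · 3 · 2 · 1 · 0
0 · 1 · 3 · 3 · 2
0 · 2 · 2 · 2 · 3
2 · 1 · 1 · 2 · 3
1 · 0 · 1 · 2 · 2
7) 1 · 0 · 2 · 3 · 2
3 · 3 · 2 · 2 · 0
0 · 1 · 3 · 3 · 2
0 · 2 · 2 · 2 · 3
2 · 1 · 1 · 2 · 3
1 · 0 · 1 · 2 · 2
8) 1 · 0 · 2 · 3 · 2
3 · 3 · 2 · 3 · 0
0 · 1 · 3 · 3 · 2
0 · 2 · 2 · 2 · 3
2 · 1 · 1 · 2 · 3
1 · 0 · 1 · 2 · 2
9) 2 · 2 · 0 · 1 · 3
0 · 1 · 2 · 3 · 1
1 · 3 · 1 · 1 · 3
0 · 2 · 3 · 3 · 3
2 · 1 · 1 · 2 · 3
1 · 0 · 1 · 2 · 2
10) 2 · 2 · 0 · 2 · 3
0 · 1 · 3 · 0 · 2
1 · 3 · 1 · 2 · 3
0 · 2 · 3 · 3 · 3
2 · 1 · 1 · 2 · 3
1 · 0 · 1 · 2 · 2
11) 2 · 2 · 0 · 2 · 3
0 · 1 · 3 · 1 · 2
1 · 3 · 1 · 2 · 3
0 · 2 · 3 · 3 · 3
2 · 1 · 1 · 2 · 3
1 · 0 · 1 · 2 · 2
12) 2 · 2 · 0 · 2 · 3
0 · 1 · 3 · 2 · 2
1 · 3 · 1 · 2 · 3
0 · 2 · 3 · 3 · 3
2 · 1 · 1 · 2 · 3
1 · 0 · 1 · 2 · 2

53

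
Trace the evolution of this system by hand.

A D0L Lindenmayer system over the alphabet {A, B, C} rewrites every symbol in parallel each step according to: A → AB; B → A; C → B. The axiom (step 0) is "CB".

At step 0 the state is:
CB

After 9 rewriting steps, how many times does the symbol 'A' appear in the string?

gen 0: CB
gen 1: BA
gen 2: AAB
gen 3: ABABA
gen 4: ABAABAAB
gen 5: ABAABABAABABA
gen 6: ABAABABAABAABABAABAAB
gen 7: ABAABABAABAABABAABABAABAABABAABABA
gen 8: ABAABABAABAABABAABABAABAABABAABAABABAABABAABAABABAABAAB
gen 9: ABAABABAABAABABAABABAABAABABAABAABABAABABAABAABABAABABAABAABABAABAABABAABABAABAABABAABABA

55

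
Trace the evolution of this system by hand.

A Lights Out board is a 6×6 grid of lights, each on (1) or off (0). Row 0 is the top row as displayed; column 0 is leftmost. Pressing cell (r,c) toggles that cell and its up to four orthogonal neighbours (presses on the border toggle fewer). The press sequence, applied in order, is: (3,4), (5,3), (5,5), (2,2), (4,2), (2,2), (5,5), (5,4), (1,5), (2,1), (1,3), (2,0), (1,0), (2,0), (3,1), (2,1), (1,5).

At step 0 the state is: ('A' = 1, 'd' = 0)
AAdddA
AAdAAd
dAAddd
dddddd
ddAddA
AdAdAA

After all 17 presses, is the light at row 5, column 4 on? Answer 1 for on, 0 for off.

1

[0] AAdddA
AAdAAd
dAAddd
dddddd
ddAddA
AdAdAA
[1] AAdddA
AAdAAd
dAAdAd
dddAAA
ddAdAA
AdAdAA
[2] AAdddA
AAdAAd
dAAdAd
dddAAA
ddAAAA
AddAdA
[3] AAdddA
AAdAAd
dAAdAd
dddAAA
ddAAAd
AddAAd
[4] AAdddA
AAAAAd
dddAAd
ddAAAA
ddAAAd
AddAAd
[5] AAdddA
AAAAAd
dddAAd
dddAAA
dAddAd
AdAAAd
[6] AAdddA
AAdAAd
dAAdAd
ddAAAA
dAddAd
AdAAAd
[7] AAdddA
AAdAAd
dAAdAd
ddAAAA
dAddAA
AdAAdA
[8] AAdddA
AAdAAd
dAAdAd
ddAAAA
dAdddA
AdAdAd
[9] AAdddd
AAdAdA
dAAdAA
ddAAAA
dAdddA
AdAdAd
[10] AAdddd
AddAdA
AdddAA
dAAAAA
dAdddA
AdAdAd
[11] AAdAdd
AdAdAA
AddAAA
dAAAAA
dAdddA
AdAdAd
[12] AAdAdd
ddAdAA
dAdAAA
AAAAAA
dAdddA
AdAdAd
[13] dAdAdd
AAAdAA
AAdAAA
AAAAAA
dAdddA
AdAdAd
[14] dAdAdd
dAAdAA
dddAAA
dAAAAA
dAdddA
AdAdAd
[15] dAdAdd
dAAdAA
dAdAAA
AddAAA
dddddA
AdAdAd
[16] dAdAdd
ddAdAA
AdAAAA
AAdAAA
dddddA
AdAdAd
[17] dAdAdA
ddAddd
AdAAAd
AAdAAA
dddddA
AdAdAd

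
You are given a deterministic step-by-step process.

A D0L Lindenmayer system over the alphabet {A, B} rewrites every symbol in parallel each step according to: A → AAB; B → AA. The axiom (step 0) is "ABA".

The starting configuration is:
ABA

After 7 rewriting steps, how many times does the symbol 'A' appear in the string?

2448

[0] ABA
[1] AABAAAAB
[2] AABAABAAAABAABAABAABAA
[3] AABAABAAAABAABAAAABAABAABAABAAAABAABAAAABAABAAAABAABAAAABAAB
[4] AABAABAAAABAABAAAABAABAABAABAAAABAABAAAABAABAABAABAAAABAAB…BAABAAAABAABAAAABAABAABAABAAAABAABAAAABAABAABAABAAAABAABAA  (len 164)
[5] AABAABAAAABAABAAAABAABAABAABAAAABAABAAAABAABAABAABAAAABAAB…BAABAAAABAABAAAABAABAAAABAABAAAABAABAABAABAAAABAABAAAABAAB  (len 448)
[6] AABAABAAAABAABAAAABAABAABAABAAAABAABAAAABAABAABAABAAAABAAB…BAABAAAABAABAAAABAABAABAABAAAABAABAAAABAABAABAABAAAABAABAA  (len 1224)
[7] AABAABAAAABAABAAAABAABAABAABAAAABAABAAAABAABAABAABAAAABAAB…BAABAAAABAABAAAABAABAAAABAABAAAABAABAABAABAAAABAABAAAABAAB  (len 3344)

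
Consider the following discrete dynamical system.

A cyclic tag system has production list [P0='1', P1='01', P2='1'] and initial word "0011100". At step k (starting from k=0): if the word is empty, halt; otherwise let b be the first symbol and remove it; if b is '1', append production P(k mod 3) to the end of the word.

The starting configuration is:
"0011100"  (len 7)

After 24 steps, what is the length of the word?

0) "0011100"  (len 7)
1) "011100"  (len 6)
2) "11100"  (len 5)
3) "11001"  (len 5)
4) "10011"  (len 5)
5) "001101"  (len 6)
6) "01101"  (len 5)
7) "1101"  (len 4)
8) "10101"  (len 5)
9) "01011"  (len 5)
10) "1011"  (len 4)
11) "01101"  (len 5)
12) "1101"  (len 4)
13) "1011"  (len 4)
14) "01101"  (len 5)
15) "1101"  (len 4)
16) "1011"  (len 4)
17) "01101"  (len 5)
18) "1101"  (len 4)
19) "1011"  (len 4)
20) "01101"  (len 5)
21) "1101"  (len 4)
22) "1011"  (len 4)
23) "01101"  (len 5)
24) "1101"  (len 4)

4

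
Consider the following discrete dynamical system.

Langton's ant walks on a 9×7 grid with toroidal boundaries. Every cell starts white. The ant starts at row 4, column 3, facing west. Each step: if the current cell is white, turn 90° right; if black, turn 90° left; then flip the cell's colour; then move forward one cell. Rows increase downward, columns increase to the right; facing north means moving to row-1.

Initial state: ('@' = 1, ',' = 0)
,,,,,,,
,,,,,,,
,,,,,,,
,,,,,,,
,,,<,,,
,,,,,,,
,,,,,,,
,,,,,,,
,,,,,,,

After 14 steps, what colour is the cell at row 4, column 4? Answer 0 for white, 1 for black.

1

[0] ,,,,,,,
,,,,,,,
,,,,,,,
,,,,,,,
,,,<,,,
,,,,,,,
,,,,,,,
,,,,,,,
,,,,,,,
[1] ,,,,,,,
,,,,,,,
,,,,,,,
,,,^,,,
,,,@,,,
,,,,,,,
,,,,,,,
,,,,,,,
,,,,,,,
[2] ,,,,,,,
,,,,,,,
,,,,,,,
,,,@>,,
,,,@,,,
,,,,,,,
,,,,,,,
,,,,,,,
,,,,,,,
[3] ,,,,,,,
,,,,,,,
,,,,,,,
,,,@@,,
,,,@v,,
,,,,,,,
,,,,,,,
,,,,,,,
,,,,,,,
[4] ,,,,,,,
,,,,,,,
,,,,,,,
,,,@@,,
,,,<@,,
,,,,,,,
,,,,,,,
,,,,,,,
,,,,,,,
[5] ,,,,,,,
,,,,,,,
,,,,,,,
,,,@@,,
,,,,@,,
,,,v,,,
,,,,,,,
,,,,,,,
,,,,,,,
[6] ,,,,,,,
,,,,,,,
,,,,,,,
,,,@@,,
,,,,@,,
,,<@,,,
,,,,,,,
,,,,,,,
,,,,,,,
[7] ,,,,,,,
,,,,,,,
,,,,,,,
,,,@@,,
,,^,@,,
,,@@,,,
,,,,,,,
,,,,,,,
,,,,,,,
[8] ,,,,,,,
,,,,,,,
,,,,,,,
,,,@@,,
,,@>@,,
,,@@,,,
,,,,,,,
,,,,,,,
,,,,,,,
[9] ,,,,,,,
,,,,,,,
,,,,,,,
,,,@@,,
,,@@@,,
,,@v,,,
,,,,,,,
,,,,,,,
,,,,,,,
[10] ,,,,,,,
,,,,,,,
,,,,,,,
,,,@@,,
,,@@@,,
,,@,>,,
,,,,,,,
,,,,,,,
,,,,,,,
[11] ,,,,,,,
,,,,,,,
,,,,,,,
,,,@@,,
,,@@@,,
,,@,@,,
,,,,v,,
,,,,,,,
,,,,,,,
[12] ,,,,,,,
,,,,,,,
,,,,,,,
,,,@@,,
,,@@@,,
,,@,@,,
,,,<@,,
,,,,,,,
,,,,,,,
[13] ,,,,,,,
,,,,,,,
,,,,,,,
,,,@@,,
,,@@@,,
,,@^@,,
,,,@@,,
,,,,,,,
,,,,,,,
[14] ,,,,,,,
,,,,,,,
,,,,,,,
,,,@@,,
,,@@@,,
,,@@>,,
,,,@@,,
,,,,,,,
,,,,,,,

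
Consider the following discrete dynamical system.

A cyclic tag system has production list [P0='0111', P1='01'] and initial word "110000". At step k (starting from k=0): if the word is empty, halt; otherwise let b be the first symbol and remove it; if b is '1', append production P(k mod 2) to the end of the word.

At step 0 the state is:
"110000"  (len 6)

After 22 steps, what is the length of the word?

k=0  "110000"  (len 6)
k=1  "100000111"  (len 9)
k=2  "0000011101"  (len 10)
k=3  "000011101"  (len 9)
k=4  "00011101"  (len 8)
k=5  "0011101"  (len 7)
k=6  "011101"  (len 6)
k=7  "11101"  (len 5)
k=8  "110101"  (len 6)
k=9  "101010111"  (len 9)
k=10  "0101011101"  (len 10)
k=11  "101011101"  (len 9)
k=12  "0101110101"  (len 10)
k=13  "101110101"  (len 9)
k=14  "0111010101"  (len 10)
k=15  "111010101"  (len 9)
k=16  "1101010101"  (len 10)
k=17  "1010101010111"  (len 13)
k=18  "01010101011101"  (len 14)
k=19  "1010101011101"  (len 13)
k=20  "01010101110101"  (len 14)
k=21  "1010101110101"  (len 13)
k=22  "01010111010101"  (len 14)

14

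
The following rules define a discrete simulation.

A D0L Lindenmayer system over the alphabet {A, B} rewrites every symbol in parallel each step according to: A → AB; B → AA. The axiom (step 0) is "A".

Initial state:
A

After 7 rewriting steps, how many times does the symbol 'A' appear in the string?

[0] A
[1] AB
[2] ABAA
[3] ABAAABAB
[4] ABAAABABABAAABAA
[5] ABAAABABABAAABAAABAAABABABAAABAB
[6] ABAAABABABAAABAAABAAABABABAAABABABAAABABABAAABAAABAAABABABAAABAA
[7] ABAAABABABAAABAAABAAABABABAAABABABAAABABABAAABAAABAAABABAB…ABABAAABAAABAAABABABAAABABABAAABABABAAABAAABAAABABABAAABAB  (len 128)

85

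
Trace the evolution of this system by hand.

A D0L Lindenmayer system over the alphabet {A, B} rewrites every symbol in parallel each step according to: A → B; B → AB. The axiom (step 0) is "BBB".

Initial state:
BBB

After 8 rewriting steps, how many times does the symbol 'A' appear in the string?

gen 0: BBB
gen 1: ABABAB
gen 2: BABBABBAB
gen 3: ABBABABBABABBAB
gen 4: BABABBABBABABBABBABABBAB
gen 5: ABBABBABABBABABBABBABABBABABBABBABABBAB
gen 6: BABABBABABBABBABABBABBABABBABABBABBABABBABBABABBABABBABBABABBAB
gen 7: ABBABBABABBABBABABBABABBABBABABBABABBABBABABBABBABABBABABBABBABABBABABBABBABABBABBABABBABABBABBABABBAB
gen 8: BABABBABABBABBABABBABABBABBABABBABBABABBABABBABBABABBABBAB…BABBABABBABABBABBABABBABABBABBABABBABBABABBABABBABBABABBAB  (len 165)

63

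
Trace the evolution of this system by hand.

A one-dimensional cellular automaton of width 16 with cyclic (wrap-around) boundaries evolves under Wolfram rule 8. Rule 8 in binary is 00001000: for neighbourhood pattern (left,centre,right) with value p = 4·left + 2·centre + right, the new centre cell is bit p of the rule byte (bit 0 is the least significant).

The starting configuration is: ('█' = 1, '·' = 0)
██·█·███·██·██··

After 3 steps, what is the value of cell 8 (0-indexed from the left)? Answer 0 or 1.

t=0: ██·█·███·██·██··
t=1: █····█···█··█···
t=2: ················
t=3: ················

0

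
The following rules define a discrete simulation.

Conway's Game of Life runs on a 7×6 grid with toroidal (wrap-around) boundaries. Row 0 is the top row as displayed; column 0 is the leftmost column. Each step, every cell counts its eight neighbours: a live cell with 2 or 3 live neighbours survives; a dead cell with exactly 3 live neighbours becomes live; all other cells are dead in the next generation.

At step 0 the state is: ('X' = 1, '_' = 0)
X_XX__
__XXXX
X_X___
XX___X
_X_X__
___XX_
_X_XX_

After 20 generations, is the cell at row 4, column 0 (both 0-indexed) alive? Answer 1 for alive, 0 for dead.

0

t=0: X_XX__
__XXXX
X_X___
XX___X
_X_X__
___XX_
_X_XX_
t=1: X_____
X___XX
__X___
_____X
_X_X_X
______
_X___X
t=2: _X__X_
XX___X
X___X_
X_X_X_
X___X_
__X_X_
X_____
t=3: _X____
_X__X_
___XX_
X___X_
____X_
_X_X__
_X_X_X
t=4: _X__X_
__XXX_
___XX_
____X_
___XXX
X__X__
_X__X_
t=5: _X__XX
__X__X
__X__X
______
___X_X
X_XX__
XXXXXX
t=6: ______
_XXX_X
______
____X_
__XXX_
______
______
t=7: __X___
__X___
__XXX_
____X_
___XX_
___X__
______
t=8: ______
_XX___
__X_X_
__X__X
___XX_
___XX_
______
t=9: ______
_XXX__
__X___
__X__X
__X__X
___XX_
______
t=10: __X___
_XXX__
______
_XXX__
__X__X
___XX_
______
t=11: _XXX__
_XXX__
______
_XXX__
_X____
___XX_
___X__
t=12: _X__X_
_X_X__
______
_XX___
_X__X_
__XXX_
______
t=13: __X___
__X___
_X____
_XX___
_X__X_
__XXX_
__X_X_
t=14: _XX___
_XX___
_X____
XXX___
_X__X_
_XX_XX
_XX_X_
t=15: X_____
X_____
______
X_X___
____X_
____XX
____XX
t=16: X_____
______
_X____
______
___XX_
___X__
X___X_
t=17: _____X
______
______
______
___XX_
___X_X
_____X
t=18: ______
______
______
______
___XX_
___X_X
X____X
t=19: ______
______
______
______
___XX_
X__X_X
X___XX
t=20: _____X
______
______
______
___XXX
X__X__
X___X_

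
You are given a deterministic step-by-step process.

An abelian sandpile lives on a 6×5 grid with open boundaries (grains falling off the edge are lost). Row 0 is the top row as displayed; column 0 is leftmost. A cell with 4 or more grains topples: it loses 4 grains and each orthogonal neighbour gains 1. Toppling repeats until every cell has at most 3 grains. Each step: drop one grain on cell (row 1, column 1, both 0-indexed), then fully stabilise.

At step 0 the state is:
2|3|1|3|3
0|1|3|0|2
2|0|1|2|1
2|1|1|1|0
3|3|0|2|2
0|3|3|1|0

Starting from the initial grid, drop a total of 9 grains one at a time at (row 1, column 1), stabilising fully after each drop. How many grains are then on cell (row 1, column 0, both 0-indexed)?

3

k=0  2|3|1|3|3
0|1|3|0|2
2|0|1|2|1
2|1|1|1|0
3|3|0|2|2
0|3|3|1|0
k=1  2|3|1|3|3
0|2|3|0|2
2|0|1|2|1
2|1|1|1|0
3|3|0|2|2
0|3|3|1|0
k=2  2|3|1|3|3
0|3|3|0|2
2|0|1|2|1
2|1|1|1|0
3|3|0|2|2
0|3|3|1|0
k=3  3|0|3|3|3
1|2|0|1|2
2|1|2|2|1
2|1|1|1|0
3|3|0|2|2
0|3|3|1|0
k=4  3|0|3|3|3
1|3|0|1|2
2|1|2|2|1
2|1|1|1|0
3|3|0|2|2
0|3|3|1|0
k=5  3|1|3|3|3
2|0|1|1|2
2|2|2|2|1
2|1|1|1|0
3|3|0|2|2
0|3|3|1|0
k=6  3|1|3|3|3
2|1|1|1|2
2|2|2|2|1
2|1|1|1|0
3|3|0|2|2
0|3|3|1|0
k=7  3|1|3|3|3
2|2|1|1|2
2|2|2|2|1
2|1|1|1|0
3|3|0|2|2
0|3|3|1|0
k=8  3|1|3|3|3
2|3|1|1|2
2|2|2|2|1
2|1|1|1|0
3|3|0|2|2
0|3|3|1|0
k=9  3|2|3|3|3
3|0|2|1|2
2|3|2|2|1
2|1|1|1|0
3|3|0|2|2
0|3|3|1|0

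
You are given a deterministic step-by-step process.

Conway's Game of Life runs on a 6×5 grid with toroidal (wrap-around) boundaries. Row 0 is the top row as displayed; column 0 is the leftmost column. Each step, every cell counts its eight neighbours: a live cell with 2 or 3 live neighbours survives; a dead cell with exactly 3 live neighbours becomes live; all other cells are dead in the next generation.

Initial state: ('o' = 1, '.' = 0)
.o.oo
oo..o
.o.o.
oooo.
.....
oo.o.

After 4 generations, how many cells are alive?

[0] .o.oo
oo..o
.o.o.
oooo.
.....
oo.o.
[1] ...o.
.o...
...o.
oo.oo
...o.
oo.o.
[2] oo..o
..o..
.o.o.
o..o.
...o.
...o.
[3] ooooo
..ooo
.o.oo
...o.
..oo.
o.oo.
[4] .....
.....
o....
.....
.o...
o....

3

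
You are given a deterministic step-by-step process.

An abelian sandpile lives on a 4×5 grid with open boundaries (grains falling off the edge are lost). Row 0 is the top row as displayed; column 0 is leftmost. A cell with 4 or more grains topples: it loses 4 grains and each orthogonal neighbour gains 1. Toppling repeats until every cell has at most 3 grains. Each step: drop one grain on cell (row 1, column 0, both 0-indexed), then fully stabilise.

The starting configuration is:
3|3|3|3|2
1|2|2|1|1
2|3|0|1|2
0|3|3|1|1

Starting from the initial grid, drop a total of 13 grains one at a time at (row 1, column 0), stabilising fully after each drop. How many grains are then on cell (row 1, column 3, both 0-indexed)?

3

[0] 3|3|3|3|2
1|2|2|1|1
2|3|0|1|2
0|3|3|1|1
[1] 3|3|3|3|2
2|2|2|1|1
2|3|0|1|2
0|3|3|1|1
[2] 3|3|3|3|2
3|2|2|1|1
2|3|0|1|2
0|3|3|1|1
[3] 1|2|2|0|3
3|2|0|3|1
0|2|3|1|2
2|1|0|2|1
[4] 2|2|2|0|3
0|3|0|3|1
1|2|3|1|2
2|1|0|2|1
[5] 2|2|2|0|3
1|3|0|3|1
1|2|3|1|2
2|1|0|2|1
[6] 2|2|2|0|3
2|3|0|3|1
1|2|3|1|2
2|1|0|2|1
[7] 2|2|2|0|3
3|3|0|3|1
1|2|3|1|2
2|1|0|2|1
[8] 3|3|2|0|3
1|0|1|3|1
2|3|3|1|2
2|1|0|2|1
[9] 3|3|2|0|3
2|0|1|3|1
2|3|3|1|2
2|1|0|2|1
[10] 3|3|2|0|3
3|0|1|3|1
2|3|3|1|2
2|1|0|2|1
[11] 1|0|3|0|3
1|2|1|3|1
3|3|3|1|2
2|1|0|2|1
[12] 1|0|3|0|3
2|2|1|3|1
3|3|3|1|2
2|1|0|2|1
[13] 1|0|3|0|3
3|2|1|3|1
3|3|3|1|2
2|1|0|2|1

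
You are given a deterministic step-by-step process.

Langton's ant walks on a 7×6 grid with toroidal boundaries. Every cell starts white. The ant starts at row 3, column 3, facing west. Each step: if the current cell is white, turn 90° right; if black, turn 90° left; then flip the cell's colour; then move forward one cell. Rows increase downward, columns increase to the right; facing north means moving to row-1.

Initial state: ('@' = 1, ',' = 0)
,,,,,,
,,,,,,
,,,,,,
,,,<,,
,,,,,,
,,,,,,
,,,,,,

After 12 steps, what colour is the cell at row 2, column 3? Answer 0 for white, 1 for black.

t=0: ,,,,,,
,,,,,,
,,,,,,
,,,<,,
,,,,,,
,,,,,,
,,,,,,
t=1: ,,,,,,
,,,,,,
,,,^,,
,,,@,,
,,,,,,
,,,,,,
,,,,,,
t=2: ,,,,,,
,,,,,,
,,,@>,
,,,@,,
,,,,,,
,,,,,,
,,,,,,
t=3: ,,,,,,
,,,,,,
,,,@@,
,,,@v,
,,,,,,
,,,,,,
,,,,,,
t=4: ,,,,,,
,,,,,,
,,,@@,
,,,<@,
,,,,,,
,,,,,,
,,,,,,
t=5: ,,,,,,
,,,,,,
,,,@@,
,,,,@,
,,,v,,
,,,,,,
,,,,,,
t=6: ,,,,,,
,,,,,,
,,,@@,
,,,,@,
,,<@,,
,,,,,,
,,,,,,
t=7: ,,,,,,
,,,,,,
,,,@@,
,,^,@,
,,@@,,
,,,,,,
,,,,,,
t=8: ,,,,,,
,,,,,,
,,,@@,
,,@>@,
,,@@,,
,,,,,,
,,,,,,
t=9: ,,,,,,
,,,,,,
,,,@@,
,,@@@,
,,@v,,
,,,,,,
,,,,,,
t=10: ,,,,,,
,,,,,,
,,,@@,
,,@@@,
,,@,>,
,,,,,,
,,,,,,
t=11: ,,,,,,
,,,,,,
,,,@@,
,,@@@,
,,@,@,
,,,,v,
,,,,,,
t=12: ,,,,,,
,,,,,,
,,,@@,
,,@@@,
,,@,@,
,,,<@,
,,,,,,

1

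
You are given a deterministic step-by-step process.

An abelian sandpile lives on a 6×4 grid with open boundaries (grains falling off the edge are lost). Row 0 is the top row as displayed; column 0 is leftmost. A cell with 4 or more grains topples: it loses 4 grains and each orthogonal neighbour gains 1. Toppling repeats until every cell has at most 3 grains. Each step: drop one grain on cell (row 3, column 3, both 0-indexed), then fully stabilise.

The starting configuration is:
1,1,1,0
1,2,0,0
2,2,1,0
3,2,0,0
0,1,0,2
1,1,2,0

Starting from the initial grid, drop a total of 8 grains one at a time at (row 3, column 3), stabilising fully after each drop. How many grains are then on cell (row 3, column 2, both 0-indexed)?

2

gen 0: 1,1,1,0
1,2,0,0
2,2,1,0
3,2,0,0
0,1,0,2
1,1,2,0
gen 1: 1,1,1,0
1,2,0,0
2,2,1,0
3,2,0,1
0,1,0,2
1,1,2,0
gen 2: 1,1,1,0
1,2,0,0
2,2,1,0
3,2,0,2
0,1,0,2
1,1,2,0
gen 3: 1,1,1,0
1,2,0,0
2,2,1,0
3,2,0,3
0,1,0,2
1,1,2,0
gen 4: 1,1,1,0
1,2,0,0
2,2,1,1
3,2,1,0
0,1,0,3
1,1,2,0
gen 5: 1,1,1,0
1,2,0,0
2,2,1,1
3,2,1,1
0,1,0,3
1,1,2,0
gen 6: 1,1,1,0
1,2,0,0
2,2,1,1
3,2,1,2
0,1,0,3
1,1,2,0
gen 7: 1,1,1,0
1,2,0,0
2,2,1,1
3,2,1,3
0,1,0,3
1,1,2,0
gen 8: 1,1,1,0
1,2,0,0
2,2,1,2
3,2,2,1
0,1,1,0
1,1,2,1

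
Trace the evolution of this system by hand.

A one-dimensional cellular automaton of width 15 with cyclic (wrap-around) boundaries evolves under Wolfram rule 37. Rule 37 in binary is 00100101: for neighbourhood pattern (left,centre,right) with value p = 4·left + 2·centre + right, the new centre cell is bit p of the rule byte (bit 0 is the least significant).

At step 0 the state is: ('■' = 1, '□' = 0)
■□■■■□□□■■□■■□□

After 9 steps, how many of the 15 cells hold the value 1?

5

step 0: ■□■■■□□□■■□■■□□
step 1: ■■□□□□■□□□■□□□□
step 2: □□□■■□■□■□■□■■□
step 3: ■■□□□■■■■■■■□□□
step 4: □□□■□□□□□□□□□■□
step 5: ■■□■□■■■■■■■□■□
step 6: □□■■■□□□□□□□■■■
step 7: □□□□□□■■■■■□□□□
step 8: ■■■■■□□□□□□□■■■
step 9: □□□□□□■■■■■□□□□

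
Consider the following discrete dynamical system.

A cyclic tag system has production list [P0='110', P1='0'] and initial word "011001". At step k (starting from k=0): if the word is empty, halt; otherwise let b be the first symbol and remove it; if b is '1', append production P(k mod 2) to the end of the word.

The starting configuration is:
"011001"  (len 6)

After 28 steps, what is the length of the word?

gen 0: "011001"  (len 6)
gen 1: "11001"  (len 5)
gen 2: "10010"  (len 5)
gen 3: "0010110"  (len 7)
gen 4: "010110"  (len 6)
gen 5: "10110"  (len 5)
gen 6: "01100"  (len 5)
gen 7: "1100"  (len 4)
gen 8: "1000"  (len 4)
gen 9: "000110"  (len 6)
gen 10: "00110"  (len 5)
gen 11: "0110"  (len 4)
gen 12: "110"  (len 3)
gen 13: "10110"  (len 5)
gen 14: "01100"  (len 5)
gen 15: "1100"  (len 4)
gen 16: "1000"  (len 4)
gen 17: "000110"  (len 6)
gen 18: "00110"  (len 5)
gen 19: "0110"  (len 4)
gen 20: "110"  (len 3)
gen 21: "10110"  (len 5)
gen 22: "01100"  (len 5)
gen 23: "1100"  (len 4)
gen 24: "1000"  (len 4)
gen 25: "000110"  (len 6)
gen 26: "00110"  (len 5)
gen 27: "0110"  (len 4)
gen 28: "110"  (len 3)

3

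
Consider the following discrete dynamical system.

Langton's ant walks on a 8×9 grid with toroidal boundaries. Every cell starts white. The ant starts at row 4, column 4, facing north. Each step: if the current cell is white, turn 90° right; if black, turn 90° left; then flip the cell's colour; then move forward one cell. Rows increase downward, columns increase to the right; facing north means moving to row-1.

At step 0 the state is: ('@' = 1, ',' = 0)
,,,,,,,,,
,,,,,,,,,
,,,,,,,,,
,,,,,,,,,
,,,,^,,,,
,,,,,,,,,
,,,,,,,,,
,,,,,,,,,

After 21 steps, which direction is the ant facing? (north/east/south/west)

west

0) ,,,,,,,,,
,,,,,,,,,
,,,,,,,,,
,,,,,,,,,
,,,,^,,,,
,,,,,,,,,
,,,,,,,,,
,,,,,,,,,
1) ,,,,,,,,,
,,,,,,,,,
,,,,,,,,,
,,,,,,,,,
,,,,@>,,,
,,,,,,,,,
,,,,,,,,,
,,,,,,,,,
2) ,,,,,,,,,
,,,,,,,,,
,,,,,,,,,
,,,,,,,,,
,,,,@@,,,
,,,,,v,,,
,,,,,,,,,
,,,,,,,,,
3) ,,,,,,,,,
,,,,,,,,,
,,,,,,,,,
,,,,,,,,,
,,,,@@,,,
,,,,<@,,,
,,,,,,,,,
,,,,,,,,,
4) ,,,,,,,,,
,,,,,,,,,
,,,,,,,,,
,,,,,,,,,
,,,,^@,,,
,,,,@@,,,
,,,,,,,,,
,,,,,,,,,
5) ,,,,,,,,,
,,,,,,,,,
,,,,,,,,,
,,,,,,,,,
,,,<,@,,,
,,,,@@,,,
,,,,,,,,,
,,,,,,,,,
6) ,,,,,,,,,
,,,,,,,,,
,,,,,,,,,
,,,^,,,,,
,,,@,@,,,
,,,,@@,,,
,,,,,,,,,
,,,,,,,,,
7) ,,,,,,,,,
,,,,,,,,,
,,,,,,,,,
,,,@>,,,,
,,,@,@,,,
,,,,@@,,,
,,,,,,,,,
,,,,,,,,,
8) ,,,,,,,,,
,,,,,,,,,
,,,,,,,,,
,,,@@,,,,
,,,@v@,,,
,,,,@@,,,
,,,,,,,,,
,,,,,,,,,
9) ,,,,,,,,,
,,,,,,,,,
,,,,,,,,,
,,,@@,,,,
,,,<@@,,,
,,,,@@,,,
,,,,,,,,,
,,,,,,,,,
10) ,,,,,,,,,
,,,,,,,,,
,,,,,,,,,
,,,@@,,,,
,,,,@@,,,
,,,v@@,,,
,,,,,,,,,
,,,,,,,,,
11) ,,,,,,,,,
,,,,,,,,,
,,,,,,,,,
,,,@@,,,,
,,,,@@,,,
,,<@@@,,,
,,,,,,,,,
,,,,,,,,,
12) ,,,,,,,,,
,,,,,,,,,
,,,,,,,,,
,,,@@,,,,
,,^,@@,,,
,,@@@@,,,
,,,,,,,,,
,,,,,,,,,
13) ,,,,,,,,,
,,,,,,,,,
,,,,,,,,,
,,,@@,,,,
,,@>@@,,,
,,@@@@,,,
,,,,,,,,,
,,,,,,,,,
14) ,,,,,,,,,
,,,,,,,,,
,,,,,,,,,
,,,@@,,,,
,,@@@@,,,
,,@v@@,,,
,,,,,,,,,
,,,,,,,,,
15) ,,,,,,,,,
,,,,,,,,,
,,,,,,,,,
,,,@@,,,,
,,@@@@,,,
,,@,>@,,,
,,,,,,,,,
,,,,,,,,,
16) ,,,,,,,,,
,,,,,,,,,
,,,,,,,,,
,,,@@,,,,
,,@@^@,,,
,,@,,@,,,
,,,,,,,,,
,,,,,,,,,
17) ,,,,,,,,,
,,,,,,,,,
,,,,,,,,,
,,,@@,,,,
,,@<,@,,,
,,@,,@,,,
,,,,,,,,,
,,,,,,,,,
18) ,,,,,,,,,
,,,,,,,,,
,,,,,,,,,
,,,@@,,,,
,,@,,@,,,
,,@v,@,,,
,,,,,,,,,
,,,,,,,,,
19) ,,,,,,,,,
,,,,,,,,,
,,,,,,,,,
,,,@@,,,,
,,@,,@,,,
,,<@,@,,,
,,,,,,,,,
,,,,,,,,,
20) ,,,,,,,,,
,,,,,,,,,
,,,,,,,,,
,,,@@,,,,
,,@,,@,,,
,,,@,@,,,
,,v,,,,,,
,,,,,,,,,
21) ,,,,,,,,,
,,,,,,,,,
,,,,,,,,,
,,,@@,,,,
,,@,,@,,,
,,,@,@,,,
,<@,,,,,,
,,,,,,,,,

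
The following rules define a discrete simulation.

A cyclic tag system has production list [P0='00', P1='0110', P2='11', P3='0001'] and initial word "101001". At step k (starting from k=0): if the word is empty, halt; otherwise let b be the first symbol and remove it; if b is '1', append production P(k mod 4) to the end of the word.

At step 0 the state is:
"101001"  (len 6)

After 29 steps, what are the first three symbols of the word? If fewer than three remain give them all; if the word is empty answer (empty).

k=0  "101001"  (len 6)
k=1  "0100100"  (len 7)
k=2  "100100"  (len 6)
k=3  "0010011"  (len 7)
k=4  "010011"  (len 6)
k=5  "10011"  (len 5)
k=6  "00110110"  (len 8)
k=7  "0110110"  (len 7)
k=8  "110110"  (len 6)
k=9  "1011000"  (len 7)
k=10  "0110000110"  (len 10)
k=11  "110000110"  (len 9)
k=12  "100001100001"  (len 12)
k=13  "0000110000100"  (len 13)
k=14  "000110000100"  (len 12)
k=15  "00110000100"  (len 11)
k=16  "0110000100"  (len 10)
k=17  "110000100"  (len 9)
k=18  "100001000110"  (len 12)
k=19  "0000100011011"  (len 13)
k=20  "000100011011"  (len 12)
k=21  "00100011011"  (len 11)
k=22  "0100011011"  (len 10)
k=23  "100011011"  (len 9)
k=24  "000110110001"  (len 12)
k=25  "00110110001"  (len 11)
k=26  "0110110001"  (len 10)
k=27  "110110001"  (len 9)
k=28  "101100010001"  (len 12)
k=29  "0110001000100"  (len 13)

011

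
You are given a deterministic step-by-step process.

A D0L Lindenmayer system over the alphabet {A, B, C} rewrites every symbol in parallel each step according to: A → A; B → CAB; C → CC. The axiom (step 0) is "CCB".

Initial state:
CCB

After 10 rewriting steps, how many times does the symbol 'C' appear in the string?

3071

0) CCB
1) CCCCCAB
2) CCCCCCCCCCACAB
3) CCCCCCCCCCCCCCCCCCCCACCACAB
4) CCCCCCCCCCCCCCCCCCCCCCCCCCCCCCCCCCCCCCCCACCCCACCACAB
5) CCCCCCCCCCCCCCCCCCCCCCCCCCCCCCCCCCCCCCCCCCCCCCCCCCCCCCCCCCCCCCCCCCCCCCCCCCCCCCCCACCCCCCCCACCCCACCACAB
6) CCCCCCCCCCCCCCCCCCCCCCCCCCCCCCCCCCCCCCCCCCCCCCCCCCCCCCCCCC…CCCCCCCCCCCCCCCCCCCCACCCCCCCCCCCCCCCCACCCCCCCCACCCCACCACAB  (len 198)
7) CCCCCCCCCCCCCCCCCCCCCCCCCCCCCCCCCCCCCCCCCCCCCCCCCCCCCCCCCC…CCCCCCCCCCCCCCCCCCCCACCCCCCCCCCCCCCCCACCCCCCCCACCCCACCACAB  (len 391)
8) CCCCCCCCCCCCCCCCCCCCCCCCCCCCCCCCCCCCCCCCCCCCCCCCCCCCCCCCCC…CCCCCCCCCCCCCCCCCCCCACCCCCCCCCCCCCCCCACCCCCCCCACCCCACCACAB  (len 776)
9) CCCCCCCCCCCCCCCCCCCCCCCCCCCCCCCCCCCCCCCCCCCCCCCCCCCCCCCCCC…CCCCCCCCCCCCCCCCCCCCACCCCCCCCCCCCCCCCACCCCCCCCACCCCACCACAB  (len 1545)
10) CCCCCCCCCCCCCCCCCCCCCCCCCCCCCCCCCCCCCCCCCCCCCCCCCCCCCCCCCC…CCCCCCCCCCCCCCCCCCCCACCCCCCCCCCCCCCCCACCCCCCCCACCCCACCACAB  (len 3082)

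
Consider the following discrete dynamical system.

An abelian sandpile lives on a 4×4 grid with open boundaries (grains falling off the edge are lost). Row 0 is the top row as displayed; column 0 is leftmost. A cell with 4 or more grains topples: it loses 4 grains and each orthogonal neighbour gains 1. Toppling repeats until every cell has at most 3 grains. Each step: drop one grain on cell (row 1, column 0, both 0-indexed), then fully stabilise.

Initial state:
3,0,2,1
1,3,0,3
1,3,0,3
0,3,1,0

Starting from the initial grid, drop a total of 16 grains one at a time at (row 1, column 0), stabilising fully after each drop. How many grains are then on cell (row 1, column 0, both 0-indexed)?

[0] 3,0,2,1
1,3,0,3
1,3,0,3
0,3,1,0
[1] 3,0,2,1
2,3,0,3
1,3,0,3
0,3,1,0
[2] 3,0,2,1
3,3,0,3
1,3,0,3
0,3,1,0
[3] 0,2,2,1
2,1,1,3
3,1,1,3
1,0,2,0
[4] 0,2,2,1
3,1,1,3
3,1,1,3
1,0,2,0
[5] 1,2,2,1
1,2,1,3
0,2,1,3
2,0,2,0
[6] 1,2,2,1
2,2,1,3
0,2,1,3
2,0,2,0
[7] 1,2,2,1
3,2,1,3
0,2,1,3
2,0,2,0
[8] 2,2,2,1
0,3,1,3
1,2,1,3
2,0,2,0
[9] 2,2,2,1
1,3,1,3
1,2,1,3
2,0,2,0
[10] 2,2,2,1
2,3,1,3
1,2,1,3
2,0,2,0
[11] 2,2,2,1
3,3,1,3
1,2,1,3
2,0,2,0
[12] 3,3,2,1
1,0,2,3
2,3,1,3
2,0,2,0
[13] 3,3,2,1
2,0,2,3
2,3,1,3
2,0,2,0
[14] 3,3,2,1
3,0,2,3
2,3,1,3
2,0,2,0
[15] 1,0,3,1
1,2,2,3
3,3,1,3
2,0,2,0
[16] 1,0,3,1
2,2,2,3
3,3,1,3
2,0,2,0

2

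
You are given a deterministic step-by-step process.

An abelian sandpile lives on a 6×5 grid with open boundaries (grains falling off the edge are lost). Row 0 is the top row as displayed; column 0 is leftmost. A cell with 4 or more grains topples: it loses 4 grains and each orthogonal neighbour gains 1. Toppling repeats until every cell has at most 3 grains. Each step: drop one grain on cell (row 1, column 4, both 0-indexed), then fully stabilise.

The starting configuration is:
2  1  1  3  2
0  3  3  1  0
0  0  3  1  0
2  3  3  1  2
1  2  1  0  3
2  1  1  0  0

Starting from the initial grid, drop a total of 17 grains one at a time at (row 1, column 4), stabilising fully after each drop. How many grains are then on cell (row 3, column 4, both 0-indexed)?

3

step 0: 2  1  1  3  2
0  3  3  1  0
0  0  3  1  0
2  3  3  1  2
1  2  1  0  3
2  1  1  0  0
step 1: 2  1  1  3  2
0  3  3  1  1
0  0  3  1  0
2  3  3  1  2
1  2  1  0  3
2  1  1  0  0
step 2: 2  1  1  3  2
0  3  3  1  2
0  0  3  1  0
2  3  3  1  2
1  2  1  0  3
2  1  1  0  0
step 3: 2  1  1  3  2
0  3  3  1  3
0  0  3  1  0
2  3  3  1  2
1  2  1  0  3
2  1  1  0  0
step 4: 2  1  1  3  3
0  3  3  2  0
0  0  3  1  1
2  3  3  1  2
1  2  1  0  3
2  1  1  0  0
step 5: 2  1  1  3  3
0  3  3  2  1
0  0  3  1  1
2  3  3  1  2
1  2  1  0  3
2  1  1  0  0
step 6: 2  1  1  3  3
0  3  3  2  2
0  0  3  1  1
2  3  3  1  2
1  2  1  0  3
2  1  1  0  0
step 7: 2  1  1  3  3
0  3  3  2  3
0  0  3  1  1
2  3  3  1  2
1  2  1  0  3
2  1  1  0  0
step 8: 2  2  3  1  1
1  0  2  1  2
0  3  1  3  2
3  0  1  2  2
1  3  2  0  3
2  1  1  0  0
step 9: 2  2  3  1  1
1  0  2  1  3
0  3  1  3  2
3  0  1  2  2
1  3  2  0  3
2  1  1  0  0
step 10: 2  2  3  1  2
1  0  2  2  0
0  3  1  3  3
3  0  1  2  2
1  3  2  0  3
2  1  1  0  0
step 11: 2  2  3  1  2
1  0  2  2  1
0  3  1  3  3
3  0  1  2  2
1  3  2  0  3
2  1  1  0  0
step 12: 2  2  3  1  2
1  0  2  2  2
0  3  1  3  3
3  0  1  2  2
1  3  2  0  3
2  1  1  0  0
step 13: 2  2  3  1  2
1  0  2  2  3
0  3  1  3  3
3  0  1  2  2
1  3  2  0  3
2  1  1  0  0
step 14: 2  2  3  2  3
1  0  3  0  2
0  3  2  1  1
3  0  1  3  3
1  3  2  0  3
2  1  1  0  0
step 15: 2  2  3  2  3
1  0  3  0  3
0  3  2  1  1
3  0  1  3  3
1  3  2  0  3
2  1  1  0  0
step 16: 2  2  3  3  0
1  0  3  1  1
0  3  2  1  2
3  0  1  3  3
1  3  2  0  3
2  1  1  0  0
step 17: 2  2  3  3  0
1  0  3  1  2
0  3  2  1  2
3  0  1  3  3
1  3  2  0  3
2  1  1  0  0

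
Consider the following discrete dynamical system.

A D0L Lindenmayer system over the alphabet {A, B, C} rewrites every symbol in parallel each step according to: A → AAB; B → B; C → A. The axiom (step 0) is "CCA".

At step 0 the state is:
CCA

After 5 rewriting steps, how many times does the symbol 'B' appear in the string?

0) CCA
1) AAAAB
2) AABAABAABAABB
3) AABAABBAABAABBAABAABBAABAABBB
4) AABAABBAABAABBBAABAABBAABAABBBAABAABBAABAABBBAABAABBAABAABBBB
5) AABAABBAABAABBBAABAABBAABAABBBBAABAABBAABAABBBAABAABBAABAA…BBAABAABBBAABAABBAABAABBBBAABAABBAABAABBBAABAABBAABAABBBBB  (len 125)

61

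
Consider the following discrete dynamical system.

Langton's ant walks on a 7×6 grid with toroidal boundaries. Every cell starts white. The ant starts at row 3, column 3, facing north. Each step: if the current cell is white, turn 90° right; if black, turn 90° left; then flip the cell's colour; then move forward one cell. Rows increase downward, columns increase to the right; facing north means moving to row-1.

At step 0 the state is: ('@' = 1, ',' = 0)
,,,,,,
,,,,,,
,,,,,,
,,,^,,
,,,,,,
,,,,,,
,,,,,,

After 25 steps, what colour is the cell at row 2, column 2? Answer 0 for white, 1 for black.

1

[0] ,,,,,,
,,,,,,
,,,,,,
,,,^,,
,,,,,,
,,,,,,
,,,,,,
[1] ,,,,,,
,,,,,,
,,,,,,
,,,@>,
,,,,,,
,,,,,,
,,,,,,
[2] ,,,,,,
,,,,,,
,,,,,,
,,,@@,
,,,,v,
,,,,,,
,,,,,,
[3] ,,,,,,
,,,,,,
,,,,,,
,,,@@,
,,,<@,
,,,,,,
,,,,,,
[4] ,,,,,,
,,,,,,
,,,,,,
,,,^@,
,,,@@,
,,,,,,
,,,,,,
[5] ,,,,,,
,,,,,,
,,,,,,
,,<,@,
,,,@@,
,,,,,,
,,,,,,
[6] ,,,,,,
,,,,,,
,,^,,,
,,@,@,
,,,@@,
,,,,,,
,,,,,,
[7] ,,,,,,
,,,,,,
,,@>,,
,,@,@,
,,,@@,
,,,,,,
,,,,,,
[8] ,,,,,,
,,,,,,
,,@@,,
,,@v@,
,,,@@,
,,,,,,
,,,,,,
[9] ,,,,,,
,,,,,,
,,@@,,
,,<@@,
,,,@@,
,,,,,,
,,,,,,
[10] ,,,,,,
,,,,,,
,,@@,,
,,,@@,
,,v@@,
,,,,,,
,,,,,,
[11] ,,,,,,
,,,,,,
,,@@,,
,,,@@,
,<@@@,
,,,,,,
,,,,,,
[12] ,,,,,,
,,,,,,
,,@@,,
,^,@@,
,@@@@,
,,,,,,
,,,,,,
[13] ,,,,,,
,,,,,,
,,@@,,
,@>@@,
,@@@@,
,,,,,,
,,,,,,
[14] ,,,,,,
,,,,,,
,,@@,,
,@@@@,
,@v@@,
,,,,,,
,,,,,,
[15] ,,,,,,
,,,,,,
,,@@,,
,@@@@,
,@,>@,
,,,,,,
,,,,,,
[16] ,,,,,,
,,,,,,
,,@@,,
,@@^@,
,@,,@,
,,,,,,
,,,,,,
[17] ,,,,,,
,,,,,,
,,@@,,
,@<,@,
,@,,@,
,,,,,,
,,,,,,
[18] ,,,,,,
,,,,,,
,,@@,,
,@,,@,
,@v,@,
,,,,,,
,,,,,,
[19] ,,,,,,
,,,,,,
,,@@,,
,@,,@,
,<@,@,
,,,,,,
,,,,,,
[20] ,,,,,,
,,,,,,
,,@@,,
,@,,@,
,,@,@,
,v,,,,
,,,,,,
[21] ,,,,,,
,,,,,,
,,@@,,
,@,,@,
,,@,@,
<@,,,,
,,,,,,
[22] ,,,,,,
,,,,,,
,,@@,,
,@,,@,
^,@,@,
@@,,,,
,,,,,,
[23] ,,,,,,
,,,,,,
,,@@,,
,@,,@,
@>@,@,
@@,,,,
,,,,,,
[24] ,,,,,,
,,,,,,
,,@@,,
,@,,@,
@@@,@,
@v,,,,
,,,,,,
[25] ,,,,,,
,,,,,,
,,@@,,
,@,,@,
@@@,@,
@,>,,,
,,,,,,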